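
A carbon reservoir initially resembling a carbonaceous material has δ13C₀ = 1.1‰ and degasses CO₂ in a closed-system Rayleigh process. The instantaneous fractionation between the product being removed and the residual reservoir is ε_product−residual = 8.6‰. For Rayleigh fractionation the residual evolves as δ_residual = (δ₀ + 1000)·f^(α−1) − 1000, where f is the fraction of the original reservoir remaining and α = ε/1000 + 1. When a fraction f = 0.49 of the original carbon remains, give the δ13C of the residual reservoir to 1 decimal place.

Rayleigh residual: δ_res = (δ₀ + 1000)·f^(α−1) − 1000
α = ε/1000 + 1 = 1.00860, so α − 1 = 0.00860
f^(α−1) = 0.49^(0.00860) = 0.993884
δ_res = (1.1 + 1000) × 0.993884 − 1000 = 994.977 − 1000 = -5.02‰

-5.0‰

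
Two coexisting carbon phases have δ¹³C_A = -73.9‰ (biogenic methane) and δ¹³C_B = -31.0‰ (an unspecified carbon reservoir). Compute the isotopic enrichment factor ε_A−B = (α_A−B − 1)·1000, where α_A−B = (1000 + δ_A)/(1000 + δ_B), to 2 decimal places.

-44.27‰

α_A−B = (1000 + -73.9) / (1000 + -31.0) = 926.1 / 969.0 = 0.955728
ε_A−B = (0.955728 − 1) × 1000 = -44.272‰
(The approximation ε ≈ δ_A − δ_B would give -42.9‰.)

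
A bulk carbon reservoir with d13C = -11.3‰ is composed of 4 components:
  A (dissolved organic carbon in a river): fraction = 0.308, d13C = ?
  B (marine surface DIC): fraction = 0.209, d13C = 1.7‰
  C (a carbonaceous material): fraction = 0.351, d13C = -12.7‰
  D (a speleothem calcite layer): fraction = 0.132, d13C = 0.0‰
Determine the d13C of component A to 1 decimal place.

-23.4‰

Isotope mass balance: δ_bulk = Σ fᵢ·δᵢ.
-11.3 = 0.308×δ_A + 0.209×(1.7) + 0.351×(-12.7) + 0.132×(-0.0)
0.308·δ_A = -11.3 − (-4.102) = -7.198
δ_A = -7.198 / 0.308 = -23.37‰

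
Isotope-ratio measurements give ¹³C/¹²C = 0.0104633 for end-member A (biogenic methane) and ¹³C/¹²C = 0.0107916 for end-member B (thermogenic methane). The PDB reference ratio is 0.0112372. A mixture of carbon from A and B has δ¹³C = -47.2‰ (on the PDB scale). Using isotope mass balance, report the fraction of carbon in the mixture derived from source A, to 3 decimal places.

δ_A = (0.0104633/0.0112372 − 1)×1000 = (0.931131 − 1)×1000 = -68.869‰
δ_B = (0.0107916/0.0112372 − 1)×1000 = (0.960346 − 1)×1000 = -39.654‰
f_A = (δ_mix − δ_B)/(δ_A − δ_B) = (-47.2 − (-39.654))/(-68.869 − (-39.654))
f_A = -7.546 / -29.215 = 0.2583

0.258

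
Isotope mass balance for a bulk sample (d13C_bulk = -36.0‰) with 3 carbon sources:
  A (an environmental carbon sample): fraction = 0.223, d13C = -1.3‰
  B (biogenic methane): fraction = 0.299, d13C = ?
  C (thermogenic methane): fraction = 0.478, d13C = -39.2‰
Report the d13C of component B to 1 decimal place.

-56.8‰

Isotope mass balance: δ_bulk = Σ fᵢ·δᵢ.
-36.0 = 0.223×(-1.3) + 0.299×δ_B + 0.478×(-39.2)
0.299·δ_B = -36.0 − (-19.027) = -16.973
δ_B = -16.973 / 0.299 = -56.76‰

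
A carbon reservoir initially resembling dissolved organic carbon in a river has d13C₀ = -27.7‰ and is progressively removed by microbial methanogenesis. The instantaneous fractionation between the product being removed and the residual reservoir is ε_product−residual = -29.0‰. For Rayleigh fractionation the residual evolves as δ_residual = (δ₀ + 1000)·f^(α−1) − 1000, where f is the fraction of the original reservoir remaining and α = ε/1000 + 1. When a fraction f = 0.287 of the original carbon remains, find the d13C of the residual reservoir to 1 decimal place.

Rayleigh residual: δ_res = (δ₀ + 1000)·f^(α−1) − 1000
α = ε/1000 + 1 = 0.97100, so α − 1 = -0.02900
f^(α−1) = 0.287^(-0.02900) = 1.036863
δ_res = (-27.7 + 1000) × 1.036863 − 1000 = 1008.142 − 1000 = 8.14‰

8.1‰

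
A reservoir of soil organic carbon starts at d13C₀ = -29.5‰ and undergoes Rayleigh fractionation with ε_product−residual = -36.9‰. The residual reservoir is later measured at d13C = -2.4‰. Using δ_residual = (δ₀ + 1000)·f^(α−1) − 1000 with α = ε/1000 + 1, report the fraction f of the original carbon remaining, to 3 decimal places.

0.474

α − 1 = ε/1000 = -0.0369
(δ_res + 1000)/(δ₀ + 1000) = (-2.4 + 1000)/(-29.5 + 1000) = 997.6/970.5 = 1.027924
f = 1.027924^(1/-0.0369) = exp(ln(1.027924)/-0.0369) = exp(0.02754/-0.0369)
f = exp(-0.7464) = 0.4741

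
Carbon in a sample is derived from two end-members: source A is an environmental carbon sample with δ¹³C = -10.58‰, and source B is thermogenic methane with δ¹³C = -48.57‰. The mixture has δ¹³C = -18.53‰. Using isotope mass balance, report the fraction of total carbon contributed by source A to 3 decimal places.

0.791

δ_mix = f_A·δ_A + (1 − f_A)·δ_B  ⇒  f_A = (δ_mix − δ_B)/(δ_A − δ_B)
f_A = (-18.53 − (-48.57)) / (-10.58 − (-48.57))
f_A = 30.04 / 37.99 = 0.7907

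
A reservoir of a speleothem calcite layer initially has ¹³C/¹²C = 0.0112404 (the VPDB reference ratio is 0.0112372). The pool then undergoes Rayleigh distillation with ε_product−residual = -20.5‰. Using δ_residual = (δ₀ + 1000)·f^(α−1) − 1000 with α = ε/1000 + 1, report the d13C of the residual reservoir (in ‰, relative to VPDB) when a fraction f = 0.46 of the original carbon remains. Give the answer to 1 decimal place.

16.3‰

δ₀ = (0.0112404/0.0112372 − 1)×1000 = (1.000285 − 1)×1000 = 0.285‰
α − 1 = ε/1000 = -0.0205
f^(α−1) = 0.46^(-0.0205) = 1.016046
δ_res = (0.285 + 1000) × 1.016046 − 1000 = 1016.336 − 1000 = 16.34‰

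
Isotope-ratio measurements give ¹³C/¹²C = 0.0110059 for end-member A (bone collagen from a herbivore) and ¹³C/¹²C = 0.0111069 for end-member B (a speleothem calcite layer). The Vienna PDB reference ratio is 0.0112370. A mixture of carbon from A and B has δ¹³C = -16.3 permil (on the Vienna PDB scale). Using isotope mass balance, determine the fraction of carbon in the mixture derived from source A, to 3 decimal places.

0.525

δ_A = (0.0110059/0.0112370 − 1)×1000 = (0.979434 − 1)×1000 = -20.566 permil
δ_B = (0.0111069/0.0112370 − 1)×1000 = (0.988422 − 1)×1000 = -11.578 permil
f_A = (δ_mix − δ_B)/(δ_A − δ_B) = (-16.3 − (-11.578))/(-20.566 − (-11.578))
f_A = -4.722 / -8.988 = 0.5254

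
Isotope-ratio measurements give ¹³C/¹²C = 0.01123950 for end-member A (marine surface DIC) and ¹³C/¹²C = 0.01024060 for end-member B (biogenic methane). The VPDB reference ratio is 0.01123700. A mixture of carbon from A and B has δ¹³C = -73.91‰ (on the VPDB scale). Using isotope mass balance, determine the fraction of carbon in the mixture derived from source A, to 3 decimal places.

0.166

δ_A = (0.01123950/0.01123700 − 1)×1000 = (1.000222 − 1)×1000 = 0.222‰
δ_B = (0.01024060/0.01123700 − 1)×1000 = (0.911329 − 1)×1000 = -88.671‰
f_A = (δ_mix − δ_B)/(δ_A − δ_B) = (-73.91 − (-88.671))/(0.222 − (-88.671))
f_A = 14.761 / 88.894 = 0.1661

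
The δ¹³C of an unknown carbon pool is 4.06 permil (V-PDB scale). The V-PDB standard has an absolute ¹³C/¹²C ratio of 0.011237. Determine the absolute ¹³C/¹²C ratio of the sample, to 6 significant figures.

R_sample = R_standard × (δ¹³C/1000 + 1)
R_sample = 0.011237 × (4.06/1000 + 1) = 0.011237 × 1.004060
R_sample = 0.0112826

0.0112826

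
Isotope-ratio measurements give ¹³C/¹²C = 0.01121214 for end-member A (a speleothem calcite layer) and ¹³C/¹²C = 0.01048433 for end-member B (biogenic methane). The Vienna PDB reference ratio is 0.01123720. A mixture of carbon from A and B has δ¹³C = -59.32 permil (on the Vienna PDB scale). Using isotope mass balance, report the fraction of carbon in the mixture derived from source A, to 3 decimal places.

0.119

δ_A = (0.01121214/0.01123720 − 1)×1000 = (0.997770 − 1)×1000 = -2.230 permil
δ_B = (0.01048433/0.01123720 − 1)×1000 = (0.933002 − 1)×1000 = -66.998 permil
f_A = (δ_mix − δ_B)/(δ_A − δ_B) = (-59.32 − (-66.998))/(-2.230 − (-66.998))
f_A = 7.678 / 64.768 = 0.1185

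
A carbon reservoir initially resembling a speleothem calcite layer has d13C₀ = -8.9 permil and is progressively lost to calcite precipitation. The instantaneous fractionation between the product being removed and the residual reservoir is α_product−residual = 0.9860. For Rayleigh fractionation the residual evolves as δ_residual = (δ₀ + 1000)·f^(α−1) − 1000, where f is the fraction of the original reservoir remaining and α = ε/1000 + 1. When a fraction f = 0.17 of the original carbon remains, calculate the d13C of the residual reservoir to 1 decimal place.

16.0 permil

Rayleigh residual: δ_res = (δ₀ + 1000)·f^(α−1) − 1000
α − 1 = -0.01400
f^(α−1) = 0.17^(-0.01400) = 1.025118
δ_res = (-8.9 + 1000) × 1.025118 − 1000 = 1015.994 − 1000 = 15.99 permil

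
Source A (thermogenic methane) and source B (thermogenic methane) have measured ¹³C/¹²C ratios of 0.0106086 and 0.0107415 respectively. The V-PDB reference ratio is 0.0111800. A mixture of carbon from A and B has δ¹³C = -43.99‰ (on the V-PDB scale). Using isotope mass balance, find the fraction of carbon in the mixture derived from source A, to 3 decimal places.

0.401

δ_A = (0.0106086/0.0111800 − 1)×1000 = (0.948891 − 1)×1000 = -51.109‰
δ_B = (0.0107415/0.0111800 − 1)×1000 = (0.960778 − 1)×1000 = -39.222‰
f_A = (δ_mix − δ_B)/(δ_A − δ_B) = (-43.99 − (-39.222))/(-51.109 − (-39.222))
f_A = -4.768 / -11.887 = 0.4011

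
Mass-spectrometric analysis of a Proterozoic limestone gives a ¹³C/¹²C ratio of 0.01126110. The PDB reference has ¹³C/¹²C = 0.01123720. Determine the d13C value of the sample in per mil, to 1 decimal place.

2.1 per mil

d13C = (R_sample / R_standard − 1) × 1000
R_sample / R_standard = 0.01126110 / 0.01123720 = 1.002127
d13C = (1.002127 − 1) × 1000 = 2.13 per mil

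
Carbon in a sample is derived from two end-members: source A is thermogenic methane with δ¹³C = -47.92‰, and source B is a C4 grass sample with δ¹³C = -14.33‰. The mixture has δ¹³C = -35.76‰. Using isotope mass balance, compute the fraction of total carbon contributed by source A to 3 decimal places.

δ_mix = f_A·δ_A + (1 − f_A)·δ_B  ⇒  f_A = (δ_mix − δ_B)/(δ_A − δ_B)
f_A = (-35.76 − (-14.33)) / (-47.92 − (-14.33))
f_A = -21.43 / -33.59 = 0.6380

0.638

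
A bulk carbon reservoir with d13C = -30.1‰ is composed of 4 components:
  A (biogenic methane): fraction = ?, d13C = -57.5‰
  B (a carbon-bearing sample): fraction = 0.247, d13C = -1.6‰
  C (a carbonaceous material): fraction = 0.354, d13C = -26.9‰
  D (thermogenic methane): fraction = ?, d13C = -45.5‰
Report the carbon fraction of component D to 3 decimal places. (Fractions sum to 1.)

Let f_D and f_A be the unknown fractions; fractions sum to 1 so f_D + f_A = 0.399.
Mass balance: Σ fᵢ·δᵢ = δ_bulk ⇒ f_D·(-45.5) + f_A·(-57.5) = -30.1 − (-9.918) = -20.182
Substitute f_A = 0.399 − f_D:
f_D·(-45.5 − -57.5) = -20.182 − 0.399×(-57.5) = 2.760
f_D = 2.760 / 12.0 = 0.2300

0.230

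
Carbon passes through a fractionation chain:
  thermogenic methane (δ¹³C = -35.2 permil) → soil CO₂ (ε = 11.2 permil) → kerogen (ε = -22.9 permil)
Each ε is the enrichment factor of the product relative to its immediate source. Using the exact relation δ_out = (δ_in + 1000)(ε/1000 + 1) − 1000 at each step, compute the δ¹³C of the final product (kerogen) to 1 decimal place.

-46.7 permil

step 1: δ = (-35.20 + 1000)·(11.2/1000 + 1) − 1000 = -24.39 permil
step 2: δ = (-24.39 + 1000)·(-22.9/1000 + 1) − 1000 = -46.74 permil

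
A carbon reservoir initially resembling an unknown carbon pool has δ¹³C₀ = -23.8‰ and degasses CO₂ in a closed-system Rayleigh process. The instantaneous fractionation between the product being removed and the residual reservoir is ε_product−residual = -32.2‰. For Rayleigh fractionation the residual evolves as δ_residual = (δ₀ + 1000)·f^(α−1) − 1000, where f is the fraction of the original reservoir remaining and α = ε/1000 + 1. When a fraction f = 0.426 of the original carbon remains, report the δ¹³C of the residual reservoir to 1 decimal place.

3.4‰

Rayleigh residual: δ_res = (δ₀ + 1000)·f^(α−1) − 1000
α = ε/1000 + 1 = 0.96780, so α − 1 = -0.03220
f^(α−1) = 0.426^(-0.03220) = 1.027858
δ_res = (-23.8 + 1000) × 1.027858 − 1000 = 1003.395 − 1000 = 3.39‰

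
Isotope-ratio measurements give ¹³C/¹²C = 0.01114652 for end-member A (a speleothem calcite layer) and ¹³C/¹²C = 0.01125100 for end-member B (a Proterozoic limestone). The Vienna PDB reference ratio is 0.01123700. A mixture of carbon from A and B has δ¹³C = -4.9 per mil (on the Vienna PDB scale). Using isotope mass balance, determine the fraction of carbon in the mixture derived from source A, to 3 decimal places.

δ_A = (0.01114652/0.01123700 − 1)×1000 = (0.991948 − 1)×1000 = -8.052 per mil
δ_B = (0.01125100/0.01123700 − 1)×1000 = (1.001246 − 1)×1000 = 1.246 per mil
f_A = (δ_mix − δ_B)/(δ_A − δ_B) = (-4.9 − (1.246))/(-8.052 − (1.246))
f_A = -6.146 / -9.298 = 0.6610

0.661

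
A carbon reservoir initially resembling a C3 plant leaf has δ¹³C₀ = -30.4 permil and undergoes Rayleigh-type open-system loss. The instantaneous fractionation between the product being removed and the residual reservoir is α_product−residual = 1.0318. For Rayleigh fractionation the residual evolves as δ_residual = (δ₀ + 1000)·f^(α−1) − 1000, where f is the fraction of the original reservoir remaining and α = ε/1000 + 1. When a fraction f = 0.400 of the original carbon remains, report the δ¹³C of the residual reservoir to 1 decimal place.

Rayleigh residual: δ_res = (δ₀ + 1000)·f^(α−1) − 1000
α − 1 = 0.03180
f^(α−1) = 0.400^(0.03180) = 0.971282
δ_res = (-30.4 + 1000) × 0.971282 − 1000 = 941.755 − 1000 = -58.24 permil

-58.2 permil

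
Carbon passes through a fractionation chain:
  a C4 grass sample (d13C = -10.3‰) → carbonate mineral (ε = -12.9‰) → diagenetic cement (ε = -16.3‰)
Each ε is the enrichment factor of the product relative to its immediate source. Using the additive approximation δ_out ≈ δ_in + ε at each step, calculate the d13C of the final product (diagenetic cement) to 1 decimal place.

-39.5‰

step 1: δ ≈ -10.3 + (-12.9) = -23.2‰
step 2: δ ≈ -23.2 + (-16.3) = -39.5‰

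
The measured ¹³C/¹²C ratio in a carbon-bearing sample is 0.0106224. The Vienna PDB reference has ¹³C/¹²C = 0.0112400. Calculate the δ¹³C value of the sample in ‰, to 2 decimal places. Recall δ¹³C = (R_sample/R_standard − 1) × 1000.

δ¹³C = (R_sample / R_standard − 1) × 1000
R_sample / R_standard = 0.0106224 / 0.0112400 = 0.945053
δ¹³C = (0.945053 − 1) × 1000 = -54.947‰

-54.95‰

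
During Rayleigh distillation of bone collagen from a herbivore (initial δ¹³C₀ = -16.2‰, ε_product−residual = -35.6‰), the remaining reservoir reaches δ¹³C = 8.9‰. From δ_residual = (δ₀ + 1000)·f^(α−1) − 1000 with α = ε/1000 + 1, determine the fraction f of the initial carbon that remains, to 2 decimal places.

0.49

α − 1 = ε/1000 = -0.0356
(δ_res + 1000)/(δ₀ + 1000) = (8.9 + 1000)/(-16.2 + 1000) = 1008.9/983.8 = 1.025513
f = 1.025513^(1/-0.0356) = exp(ln(1.025513)/-0.0356) = exp(0.02519/-0.0356)
f = exp(-0.7077) = 0.4928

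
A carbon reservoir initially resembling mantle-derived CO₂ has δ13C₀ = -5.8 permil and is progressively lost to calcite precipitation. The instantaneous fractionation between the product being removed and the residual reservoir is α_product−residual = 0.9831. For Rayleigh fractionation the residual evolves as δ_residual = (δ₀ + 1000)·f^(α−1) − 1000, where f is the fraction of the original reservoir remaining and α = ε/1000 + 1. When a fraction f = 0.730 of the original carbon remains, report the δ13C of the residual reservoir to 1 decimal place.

-0.5 permil

Rayleigh residual: δ_res = (δ₀ + 1000)·f^(α−1) − 1000
α − 1 = -0.01690
f^(α−1) = 0.730^(-0.01690) = 1.005333
δ_res = (-5.8 + 1000) × 1.005333 − 1000 = 999.502 − 1000 = -0.50 permil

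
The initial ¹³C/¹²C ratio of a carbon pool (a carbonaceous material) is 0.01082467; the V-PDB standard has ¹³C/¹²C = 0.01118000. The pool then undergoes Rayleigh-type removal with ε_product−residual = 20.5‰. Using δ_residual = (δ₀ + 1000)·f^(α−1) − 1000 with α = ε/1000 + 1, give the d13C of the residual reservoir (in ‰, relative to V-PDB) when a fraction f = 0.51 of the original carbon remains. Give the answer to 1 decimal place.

δ₀ = (0.01082467/0.01118000 − 1)×1000 = (0.968217 − 1)×1000 = -31.783‰
α − 1 = ε/1000 = 0.0205
f^(α−1) = 0.51^(0.0205) = 0.986291
δ_res = (-31.783 + 1000) × 0.986291 − 1000 = 954.944 − 1000 = -45.06‰

-45.1‰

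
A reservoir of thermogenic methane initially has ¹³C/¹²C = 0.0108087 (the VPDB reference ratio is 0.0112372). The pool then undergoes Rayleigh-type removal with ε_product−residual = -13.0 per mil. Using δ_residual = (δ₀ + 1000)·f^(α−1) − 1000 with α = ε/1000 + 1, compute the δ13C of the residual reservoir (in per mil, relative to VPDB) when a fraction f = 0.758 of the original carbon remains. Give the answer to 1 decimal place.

δ₀ = (0.0108087/0.0112372 − 1)×1000 = (0.961868 − 1)×1000 = -38.132 per mil
α − 1 = ε/1000 = -0.0130
f^(α−1) = 0.758^(-0.0130) = 1.003608
δ_res = (-38.132 + 1000) × 1.003608 − 1000 = 965.339 − 1000 = -34.66 per mil

-34.7 per mil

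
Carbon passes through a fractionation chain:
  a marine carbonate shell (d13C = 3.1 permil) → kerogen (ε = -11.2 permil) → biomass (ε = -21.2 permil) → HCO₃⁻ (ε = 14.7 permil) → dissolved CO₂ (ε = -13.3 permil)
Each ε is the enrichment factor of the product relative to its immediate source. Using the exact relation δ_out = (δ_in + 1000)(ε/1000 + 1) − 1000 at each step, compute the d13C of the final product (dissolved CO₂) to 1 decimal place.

-28.0 permil

step 1: δ = (3.10 + 1000)·(-11.2/1000 + 1) − 1000 = -8.13 permil
step 2: δ = (-8.13 + 1000)·(-21.2/1000 + 1) − 1000 = -29.16 permil
step 3: δ = (-29.16 + 1000)·(14.7/1000 + 1) − 1000 = -14.89 permil
step 4: δ = (-14.89 + 1000)·(-13.3/1000 + 1) − 1000 = -27.99 permil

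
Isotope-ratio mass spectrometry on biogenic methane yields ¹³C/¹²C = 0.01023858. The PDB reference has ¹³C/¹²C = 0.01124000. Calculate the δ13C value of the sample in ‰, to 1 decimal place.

-89.1‰

δ13C = (R_sample / R_standard − 1) × 1000
R_sample / R_standard = 0.01023858 / 0.01124000 = 0.910906
δ13C = (0.910906 − 1) × 1000 = -89.09‰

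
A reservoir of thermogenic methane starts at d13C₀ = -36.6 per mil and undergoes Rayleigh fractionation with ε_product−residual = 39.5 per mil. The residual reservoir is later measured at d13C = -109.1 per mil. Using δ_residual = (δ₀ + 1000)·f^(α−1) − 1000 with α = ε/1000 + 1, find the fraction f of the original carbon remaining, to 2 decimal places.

α − 1 = ε/1000 = 0.0395
(δ_res + 1000)/(δ₀ + 1000) = (-109.1 + 1000)/(-36.6 + 1000) = 890.9/963.4 = 0.924746
f = 0.924746^(1/0.0395) = exp(ln(0.924746)/0.0395) = exp(-0.07824/0.0395)
f = exp(-1.9807) = 0.1380

0.14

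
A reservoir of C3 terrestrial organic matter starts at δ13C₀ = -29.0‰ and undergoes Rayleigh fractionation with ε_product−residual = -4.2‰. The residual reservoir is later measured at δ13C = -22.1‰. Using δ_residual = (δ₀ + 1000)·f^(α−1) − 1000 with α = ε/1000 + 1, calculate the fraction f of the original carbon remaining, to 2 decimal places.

α − 1 = ε/1000 = -0.0042
(δ_res + 1000)/(δ₀ + 1000) = (-22.1 + 1000)/(-29.0 + 1000) = 977.9/971.0 = 1.007106
f = 1.007106^(1/-0.0042) = exp(ln(1.007106)/-0.0042) = exp(0.00708/-0.0042)
f = exp(-1.6859) = 0.1853

0.19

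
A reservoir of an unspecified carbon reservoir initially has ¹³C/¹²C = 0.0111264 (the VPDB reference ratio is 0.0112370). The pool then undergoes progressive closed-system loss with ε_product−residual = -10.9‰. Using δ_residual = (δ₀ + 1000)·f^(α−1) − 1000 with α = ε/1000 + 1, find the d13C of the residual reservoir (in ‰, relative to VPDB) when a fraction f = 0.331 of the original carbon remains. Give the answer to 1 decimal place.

2.2‰

δ₀ = (0.0111264/0.0112370 − 1)×1000 = (0.990158 − 1)×1000 = -9.842‰
α − 1 = ε/1000 = -0.0109
f^(α−1) = 0.331^(-0.0109) = 1.012124
δ_res = (-9.842 + 1000) × 1.012124 − 1000 = 1002.163 − 1000 = 2.16‰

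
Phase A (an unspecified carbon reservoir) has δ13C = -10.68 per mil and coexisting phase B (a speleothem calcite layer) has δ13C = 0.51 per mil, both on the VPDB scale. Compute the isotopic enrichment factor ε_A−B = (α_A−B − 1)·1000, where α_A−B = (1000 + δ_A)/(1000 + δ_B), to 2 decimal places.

α_A−B = (1000 + -10.68) / (1000 + 0.51) = 989.32 / 1000.51 = 0.988816
ε_A−B = (0.988816 − 1) × 1000 = -11.184 per mil
(The approximation ε ≈ δ_A − δ_B would give -11.19 per mil.)

-11.18 per mil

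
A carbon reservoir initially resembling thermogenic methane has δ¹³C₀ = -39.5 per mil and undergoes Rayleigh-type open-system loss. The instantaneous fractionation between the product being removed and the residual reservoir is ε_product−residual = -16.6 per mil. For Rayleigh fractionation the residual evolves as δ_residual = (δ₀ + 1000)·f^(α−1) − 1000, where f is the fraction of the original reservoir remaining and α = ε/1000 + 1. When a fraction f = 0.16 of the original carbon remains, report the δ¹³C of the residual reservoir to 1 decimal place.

Rayleigh residual: δ_res = (δ₀ + 1000)·f^(α−1) − 1000
α = ε/1000 + 1 = 0.98340, so α − 1 = -0.01660
f^(α−1) = 0.16^(-0.01660) = 1.030888
δ_res = (-39.5 + 1000) × 1.030888 − 1000 = 990.168 − 1000 = -9.83 per mil

-9.8 per mil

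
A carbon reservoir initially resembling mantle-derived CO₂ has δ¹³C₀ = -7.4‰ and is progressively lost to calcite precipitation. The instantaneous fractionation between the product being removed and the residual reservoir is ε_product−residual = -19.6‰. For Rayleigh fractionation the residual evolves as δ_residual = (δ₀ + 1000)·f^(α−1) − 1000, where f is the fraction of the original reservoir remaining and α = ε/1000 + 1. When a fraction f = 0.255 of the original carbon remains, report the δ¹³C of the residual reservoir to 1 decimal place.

Rayleigh residual: δ_res = (δ₀ + 1000)·f^(α−1) − 1000
α = ε/1000 + 1 = 0.98040, so α − 1 = -0.01960
f^(α−1) = 0.255^(-0.01960) = 1.027145
δ_res = (-7.4 + 1000) × 1.027145 − 1000 = 1019.544 − 1000 = 19.54‰

19.5‰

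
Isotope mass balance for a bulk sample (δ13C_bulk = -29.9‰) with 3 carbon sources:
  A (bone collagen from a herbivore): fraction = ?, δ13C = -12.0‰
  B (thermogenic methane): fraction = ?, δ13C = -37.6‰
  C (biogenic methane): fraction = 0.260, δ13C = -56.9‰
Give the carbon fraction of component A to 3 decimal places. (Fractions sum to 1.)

0.497

Let f_A and f_B be the unknown fractions; fractions sum to 1 so f_A + f_B = 0.740.
Mass balance: Σ fᵢ·δᵢ = δ_bulk ⇒ f_A·(-12.0) + f_B·(-37.6) = -29.9 − (-14.794) = -15.106
Substitute f_B = 0.740 − f_A:
f_A·(-12.0 − -37.6) = -15.106 − 0.740×(-37.6) = 12.718
f_A = 12.718 / 25.6 = 0.4968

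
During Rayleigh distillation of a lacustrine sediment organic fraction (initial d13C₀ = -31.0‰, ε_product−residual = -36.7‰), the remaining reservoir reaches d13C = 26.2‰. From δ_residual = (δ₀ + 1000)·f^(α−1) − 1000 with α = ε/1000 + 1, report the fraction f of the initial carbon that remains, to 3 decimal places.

α − 1 = ε/1000 = -0.0367
(δ_res + 1000)/(δ₀ + 1000) = (26.2 + 1000)/(-31.0 + 1000) = 1026.2/969.0 = 1.059030
f = 1.059030^(1/-0.0367) = exp(ln(1.059030)/-0.0367) = exp(0.05735/-0.0367)
f = exp(-1.5628) = 0.2096

0.210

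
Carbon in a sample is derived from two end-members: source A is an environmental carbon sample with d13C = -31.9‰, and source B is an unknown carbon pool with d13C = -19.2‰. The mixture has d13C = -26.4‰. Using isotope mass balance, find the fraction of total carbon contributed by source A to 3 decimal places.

δ_mix = f_A·δ_A + (1 − f_A)·δ_B  ⇒  f_A = (δ_mix − δ_B)/(δ_A − δ_B)
f_A = (-26.4 − (-19.2)) / (-31.9 − (-19.2))
f_A = -7.2 / -12.7 = 0.5669

0.567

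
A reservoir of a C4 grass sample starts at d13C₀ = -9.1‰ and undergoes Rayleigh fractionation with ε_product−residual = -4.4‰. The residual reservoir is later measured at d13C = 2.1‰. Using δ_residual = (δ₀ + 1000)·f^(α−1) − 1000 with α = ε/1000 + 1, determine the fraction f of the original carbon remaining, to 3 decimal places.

0.078

α − 1 = ε/1000 = -0.0044
(δ_res + 1000)/(δ₀ + 1000) = (2.1 + 1000)/(-9.1 + 1000) = 1002.1/990.9 = 1.011303
f = 1.011303^(1/-0.0044) = exp(ln(1.011303)/-0.0044) = exp(0.01124/-0.0044)
f = exp(-2.5544) = 0.0777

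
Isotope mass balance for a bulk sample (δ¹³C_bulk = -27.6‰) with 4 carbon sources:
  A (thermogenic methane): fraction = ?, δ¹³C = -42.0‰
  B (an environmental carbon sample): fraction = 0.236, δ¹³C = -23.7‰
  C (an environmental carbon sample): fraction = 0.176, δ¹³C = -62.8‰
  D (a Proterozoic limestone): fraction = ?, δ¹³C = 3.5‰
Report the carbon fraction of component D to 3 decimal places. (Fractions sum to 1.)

0.302

Let f_D and f_A be the unknown fractions; fractions sum to 1 so f_D + f_A = 0.588.
Mass balance: Σ fᵢ·δᵢ = δ_bulk ⇒ f_D·(3.5) + f_A·(-42.0) = -27.6 − (-16.646) = -10.954
Substitute f_A = 0.588 − f_D:
f_D·(3.5 − -42.0) = -10.954 − 0.588×(-42.0) = 13.742
f_D = 13.742 / 45.5 = 0.3020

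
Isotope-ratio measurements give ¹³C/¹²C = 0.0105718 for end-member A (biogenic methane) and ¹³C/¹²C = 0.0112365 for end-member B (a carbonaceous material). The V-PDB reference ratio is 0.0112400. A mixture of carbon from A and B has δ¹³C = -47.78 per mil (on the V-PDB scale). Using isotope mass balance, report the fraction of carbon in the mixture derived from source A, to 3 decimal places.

δ_A = (0.0105718/0.0112400 − 1)×1000 = (0.940552 − 1)×1000 = -59.448 per mil
δ_B = (0.0112365/0.0112400 − 1)×1000 = (0.999689 − 1)×1000 = -0.311 per mil
f_A = (δ_mix − δ_B)/(δ_A − δ_B) = (-47.78 − (-0.311))/(-59.448 − (-0.311))
f_A = -47.469 / -59.137 = 0.8027

0.803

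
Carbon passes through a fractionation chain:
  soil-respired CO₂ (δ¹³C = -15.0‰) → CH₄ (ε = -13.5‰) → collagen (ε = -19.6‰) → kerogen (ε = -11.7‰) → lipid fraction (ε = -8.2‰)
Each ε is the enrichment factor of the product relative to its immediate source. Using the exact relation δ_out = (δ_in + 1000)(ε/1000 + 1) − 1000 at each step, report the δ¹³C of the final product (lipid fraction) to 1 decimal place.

step 1: δ = (-15.00 + 1000)·(-13.5/1000 + 1) − 1000 = -28.30‰
step 2: δ = (-28.30 + 1000)·(-19.6/1000 + 1) − 1000 = -47.34‰
step 3: δ = (-47.34 + 1000)·(-11.7/1000 + 1) − 1000 = -58.49‰
step 4: δ = (-58.49 + 1000)·(-8.2/1000 + 1) − 1000 = -66.21‰

-66.2‰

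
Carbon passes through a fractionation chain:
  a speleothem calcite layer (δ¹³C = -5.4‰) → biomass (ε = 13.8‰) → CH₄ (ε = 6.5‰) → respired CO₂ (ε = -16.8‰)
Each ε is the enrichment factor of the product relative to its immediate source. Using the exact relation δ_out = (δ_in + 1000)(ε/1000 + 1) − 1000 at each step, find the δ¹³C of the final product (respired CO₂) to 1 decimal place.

step 1: δ = (-5.40 + 1000)·(13.8/1000 + 1) − 1000 = 8.33‰
step 2: δ = (8.33 + 1000)·(6.5/1000 + 1) − 1000 = 14.88‰
step 3: δ = (14.88 + 1000)·(-16.8/1000 + 1) − 1000 = -2.17‰

-2.2‰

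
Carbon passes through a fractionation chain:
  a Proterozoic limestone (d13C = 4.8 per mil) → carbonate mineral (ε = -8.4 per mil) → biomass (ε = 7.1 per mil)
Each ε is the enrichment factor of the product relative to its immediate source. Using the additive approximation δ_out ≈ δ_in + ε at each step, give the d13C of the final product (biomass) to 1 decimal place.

step 1: δ ≈ 4.8 + (-8.4) = -3.6 per mil
step 2: δ ≈ -3.6 + (7.1) = 3.5 per mil

3.5 per mil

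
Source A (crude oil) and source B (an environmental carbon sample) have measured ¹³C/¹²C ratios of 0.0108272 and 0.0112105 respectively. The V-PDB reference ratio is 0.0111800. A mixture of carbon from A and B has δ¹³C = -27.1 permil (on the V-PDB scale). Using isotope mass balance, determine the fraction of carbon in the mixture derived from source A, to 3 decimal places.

δ_A = (0.0108272/0.0111800 − 1)×1000 = (0.968444 − 1)×1000 = -31.556 permil
δ_B = (0.0112105/0.0111800 − 1)×1000 = (1.002728 − 1)×1000 = 2.728 permil
f_A = (δ_mix − δ_B)/(δ_A − δ_B) = (-27.1 − (2.728))/(-31.556 − (2.728))
f_A = -29.828 / -34.284 = 0.8700

0.870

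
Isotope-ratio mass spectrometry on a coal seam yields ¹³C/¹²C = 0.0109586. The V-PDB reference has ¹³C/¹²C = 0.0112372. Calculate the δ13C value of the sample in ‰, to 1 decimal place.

δ13C = (R_sample / R_standard − 1) × 1000
R_sample / R_standard = 0.0109586 / 0.0112372 = 0.975207
δ13C = (0.975207 − 1) × 1000 = -24.79‰

-24.8‰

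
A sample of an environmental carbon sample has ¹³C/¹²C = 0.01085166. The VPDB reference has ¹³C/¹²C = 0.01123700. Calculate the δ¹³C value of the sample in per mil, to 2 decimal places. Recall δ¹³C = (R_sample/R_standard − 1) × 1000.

δ¹³C = (R_sample / R_standard − 1) × 1000
R_sample / R_standard = 0.01085166 / 0.01123700 = 0.965708
δ¹³C = (0.965708 − 1) × 1000 = -34.292 per mil

-34.29 per mil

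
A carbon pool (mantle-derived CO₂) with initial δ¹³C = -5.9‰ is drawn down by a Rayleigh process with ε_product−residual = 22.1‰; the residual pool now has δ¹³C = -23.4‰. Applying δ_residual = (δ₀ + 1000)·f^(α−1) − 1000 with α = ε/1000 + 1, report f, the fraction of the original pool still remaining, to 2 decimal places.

α − 1 = ε/1000 = 0.0221
(δ_res + 1000)/(δ₀ + 1000) = (-23.4 + 1000)/(-5.9 + 1000) = 976.6/994.1 = 0.982396
f = 0.982396^(1/0.0221) = exp(ln(0.982396)/0.0221) = exp(-0.01776/0.0221)
f = exp(-0.8036) = 0.4477

0.45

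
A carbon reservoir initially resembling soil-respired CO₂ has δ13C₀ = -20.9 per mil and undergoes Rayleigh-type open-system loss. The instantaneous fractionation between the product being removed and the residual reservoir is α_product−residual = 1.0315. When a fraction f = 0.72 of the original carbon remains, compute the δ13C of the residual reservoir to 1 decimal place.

-31.0 per mil

Rayleigh residual: δ_res = (δ₀ + 1000)·f^(α−1) − 1000
α − 1 = 0.03150
f^(α−1) = 0.72^(0.03150) = 0.989705
δ_res = (-20.9 + 1000) × 0.989705 − 1000 = 969.021 − 1000 = -30.98 per mil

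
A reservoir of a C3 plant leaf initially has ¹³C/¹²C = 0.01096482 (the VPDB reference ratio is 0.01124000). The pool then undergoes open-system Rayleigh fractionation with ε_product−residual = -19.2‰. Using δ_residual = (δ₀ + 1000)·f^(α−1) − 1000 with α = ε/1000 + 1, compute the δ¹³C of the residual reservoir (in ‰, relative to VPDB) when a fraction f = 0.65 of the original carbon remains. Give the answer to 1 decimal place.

-16.4‰

δ₀ = (0.01096482/0.01124000 − 1)×1000 = (0.975518 − 1)×1000 = -24.482‰
α − 1 = ε/1000 = -0.0192
f^(α−1) = 0.65^(-0.0192) = 1.008305
δ_res = (-24.482 + 1000) × 1.008305 − 1000 = 983.620 − 1000 = -16.38‰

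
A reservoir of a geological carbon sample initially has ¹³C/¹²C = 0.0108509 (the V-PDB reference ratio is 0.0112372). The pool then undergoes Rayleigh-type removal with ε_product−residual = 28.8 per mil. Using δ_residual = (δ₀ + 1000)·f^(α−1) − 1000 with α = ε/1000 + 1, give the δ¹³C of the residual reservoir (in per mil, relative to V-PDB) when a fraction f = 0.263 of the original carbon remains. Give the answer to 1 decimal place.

δ₀ = (0.0108509/0.0112372 − 1)×1000 = (0.965623 − 1)×1000 = -34.377 per mil
α − 1 = ε/1000 = 0.0288
f^(α−1) = 0.263^(0.0288) = 0.962265
δ_res = (-34.377 + 1000) × 0.962265 − 1000 = 929.185 − 1000 = -70.81 per mil

-70.8 per mil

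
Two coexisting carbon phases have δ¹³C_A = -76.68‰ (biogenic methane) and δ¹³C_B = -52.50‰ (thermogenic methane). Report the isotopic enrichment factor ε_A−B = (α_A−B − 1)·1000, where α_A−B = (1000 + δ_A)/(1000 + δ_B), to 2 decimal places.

-25.52‰

α_A−B = (1000 + -76.68) / (1000 + -52.50) = 923.32 / 947.50 = 0.974480
ε_A−B = (0.974480 − 1) × 1000 = -25.520‰
(The approximation ε ≈ δ_A − δ_B would give -24.18‰.)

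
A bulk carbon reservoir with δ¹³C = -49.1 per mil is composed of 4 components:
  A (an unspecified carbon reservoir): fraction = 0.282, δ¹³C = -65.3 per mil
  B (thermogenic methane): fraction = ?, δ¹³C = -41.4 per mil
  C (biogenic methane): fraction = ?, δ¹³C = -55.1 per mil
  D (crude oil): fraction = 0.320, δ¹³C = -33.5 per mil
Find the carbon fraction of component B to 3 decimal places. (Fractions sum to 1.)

0.143

Let f_B and f_C be the unknown fractions; fractions sum to 1 so f_B + f_C = 0.398.
Mass balance: Σ fᵢ·δᵢ = δ_bulk ⇒ f_B·(-41.4) + f_C·(-55.1) = -49.1 − (-29.135) = -19.965
Substitute f_C = 0.398 − f_B:
f_B·(-41.4 − -55.1) = -19.965 − 0.398×(-55.1) = 1.964
f_B = 1.964 / 13.7 = 0.1434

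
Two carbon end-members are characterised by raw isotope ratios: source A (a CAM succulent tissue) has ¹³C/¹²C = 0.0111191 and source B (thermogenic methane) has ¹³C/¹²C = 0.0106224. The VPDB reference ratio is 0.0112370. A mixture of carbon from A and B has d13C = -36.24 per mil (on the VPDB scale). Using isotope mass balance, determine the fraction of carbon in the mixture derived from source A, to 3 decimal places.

δ_A = (0.0111191/0.0112370 − 1)×1000 = (0.989508 − 1)×1000 = -10.492 per mil
δ_B = (0.0106224/0.0112370 − 1)×1000 = (0.945306 − 1)×1000 = -54.694 per mil
f_A = (δ_mix − δ_B)/(δ_A − δ_B) = (-36.24 − (-54.694))/(-10.492 − (-54.694))
f_A = 18.454 / 44.202 = 0.4175

0.417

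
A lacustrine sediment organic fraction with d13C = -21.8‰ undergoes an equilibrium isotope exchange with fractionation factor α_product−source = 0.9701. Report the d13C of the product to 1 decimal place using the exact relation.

-51.0‰

δ_product = (δ_source + 1000)·α − 1000
δ_product = (-21.8 + 1000) × 0.9701 − 1000
δ_product = 948.952 − 1000 = -51.05‰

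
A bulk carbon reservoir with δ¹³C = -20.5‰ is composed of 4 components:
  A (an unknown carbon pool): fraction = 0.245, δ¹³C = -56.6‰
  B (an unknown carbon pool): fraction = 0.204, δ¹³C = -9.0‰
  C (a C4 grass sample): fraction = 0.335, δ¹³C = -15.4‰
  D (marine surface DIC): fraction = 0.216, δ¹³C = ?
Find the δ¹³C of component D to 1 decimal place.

1.7‰

Isotope mass balance: δ_bulk = Σ fᵢ·δᵢ.
-20.5 = 0.245×(-56.6) + 0.204×(-9.0) + 0.335×(-15.4) + 0.216×δ_D
0.216·δ_D = -20.5 − (-20.862) = 0.362
δ_D = 0.362 / 0.216 = 1.68‰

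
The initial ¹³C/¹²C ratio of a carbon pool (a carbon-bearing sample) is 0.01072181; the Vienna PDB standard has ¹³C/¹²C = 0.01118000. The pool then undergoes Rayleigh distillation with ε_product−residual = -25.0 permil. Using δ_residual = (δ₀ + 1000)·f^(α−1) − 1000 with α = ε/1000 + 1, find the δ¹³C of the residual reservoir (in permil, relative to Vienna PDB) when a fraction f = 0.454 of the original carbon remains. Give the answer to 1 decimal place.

-21.9 permil

δ₀ = (0.01072181/0.01118000 − 1)×1000 = (0.959017 − 1)×1000 = -40.983 permil
α − 1 = ε/1000 = -0.0250
f^(α−1) = 0.454^(-0.0250) = 1.019938
δ_res = (-40.983 + 1000) × 1.019938 − 1000 = 978.137 − 1000 = -21.86 permil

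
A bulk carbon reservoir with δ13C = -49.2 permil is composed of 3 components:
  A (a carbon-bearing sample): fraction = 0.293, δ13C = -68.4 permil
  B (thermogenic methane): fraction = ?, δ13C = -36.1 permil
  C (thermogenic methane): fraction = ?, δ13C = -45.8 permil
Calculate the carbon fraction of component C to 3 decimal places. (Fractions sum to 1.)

0.375

Let f_C and f_B be the unknown fractions; fractions sum to 1 so f_C + f_B = 0.707.
Mass balance: Σ fᵢ·δᵢ = δ_bulk ⇒ f_C·(-45.8) + f_B·(-36.1) = -49.2 − (-20.041) = -29.159
Substitute f_B = 0.707 − f_C:
f_C·(-45.8 − -36.1) = -29.159 − 0.707×(-36.1) = -3.636
f_C = -3.636 / -9.7 = 0.3749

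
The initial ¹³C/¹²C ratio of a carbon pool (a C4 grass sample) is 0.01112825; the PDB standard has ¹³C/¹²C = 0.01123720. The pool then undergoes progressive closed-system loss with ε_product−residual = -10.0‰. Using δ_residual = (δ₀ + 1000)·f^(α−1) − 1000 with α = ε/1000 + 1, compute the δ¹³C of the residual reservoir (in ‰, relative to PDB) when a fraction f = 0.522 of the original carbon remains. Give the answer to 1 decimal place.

δ₀ = (0.01112825/0.01123720 − 1)×1000 = (0.990305 − 1)×1000 = -9.695‰
α − 1 = ε/1000 = -0.0100
f^(α−1) = 0.522^(-0.0100) = 1.006522
δ_res = (-9.695 + 1000) × 1.006522 − 1000 = 996.763 − 1000 = -3.24‰

-3.2‰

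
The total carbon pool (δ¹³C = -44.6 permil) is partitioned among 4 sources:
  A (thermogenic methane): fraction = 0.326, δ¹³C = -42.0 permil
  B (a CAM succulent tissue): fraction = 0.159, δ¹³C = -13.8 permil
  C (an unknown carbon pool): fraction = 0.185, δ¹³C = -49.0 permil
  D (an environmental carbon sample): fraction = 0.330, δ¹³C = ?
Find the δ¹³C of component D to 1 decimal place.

Isotope mass balance: δ_bulk = Σ fᵢ·δᵢ.
-44.6 = 0.326×(-42.0) + 0.159×(-13.8) + 0.185×(-49.0) + 0.330×δ_D
0.330·δ_D = -44.6 − (-24.951) = -19.649
δ_D = -19.649 / 0.330 = -59.54 permil

-59.5 permil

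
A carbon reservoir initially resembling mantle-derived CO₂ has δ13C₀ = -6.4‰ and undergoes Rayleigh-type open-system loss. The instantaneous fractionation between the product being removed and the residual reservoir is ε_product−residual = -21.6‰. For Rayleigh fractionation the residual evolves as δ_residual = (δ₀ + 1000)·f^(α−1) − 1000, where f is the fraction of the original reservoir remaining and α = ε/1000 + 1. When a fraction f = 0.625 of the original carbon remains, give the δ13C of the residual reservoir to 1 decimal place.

Rayleigh residual: δ_res = (δ₀ + 1000)·f^(α−1) − 1000
α = ε/1000 + 1 = 0.97840, so α − 1 = -0.02160
f^(α−1) = 0.625^(-0.02160) = 1.010204
δ_res = (-6.4 + 1000) × 1.010204 − 1000 = 1003.738 − 1000 = 3.74‰

3.7‰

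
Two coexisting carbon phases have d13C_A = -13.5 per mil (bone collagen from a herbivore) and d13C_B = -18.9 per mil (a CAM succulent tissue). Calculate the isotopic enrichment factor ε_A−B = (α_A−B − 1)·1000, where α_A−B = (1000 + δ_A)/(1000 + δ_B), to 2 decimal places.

α_A−B = (1000 + -13.5) / (1000 + -18.9) = 986.5 / 981.1 = 1.005504
ε_A−B = (1.005504 − 1) × 1000 = 5.504 per mil
(The approximation ε ≈ δ_A − δ_B would give 5.4 per mil.)

5.50 per mil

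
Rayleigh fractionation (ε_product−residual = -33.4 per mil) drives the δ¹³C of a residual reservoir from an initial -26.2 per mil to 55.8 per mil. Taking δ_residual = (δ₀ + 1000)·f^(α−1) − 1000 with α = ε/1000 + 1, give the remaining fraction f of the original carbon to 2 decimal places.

0.09

α − 1 = ε/1000 = -0.0334
(δ_res + 1000)/(δ₀ + 1000) = (55.8 + 1000)/(-26.2 + 1000) = 1055.8/973.8 = 1.084206
f = 1.084206^(1/-0.0334) = exp(ln(1.084206)/-0.0334) = exp(0.08085/-0.0334)
f = exp(-2.4206) = 0.0889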